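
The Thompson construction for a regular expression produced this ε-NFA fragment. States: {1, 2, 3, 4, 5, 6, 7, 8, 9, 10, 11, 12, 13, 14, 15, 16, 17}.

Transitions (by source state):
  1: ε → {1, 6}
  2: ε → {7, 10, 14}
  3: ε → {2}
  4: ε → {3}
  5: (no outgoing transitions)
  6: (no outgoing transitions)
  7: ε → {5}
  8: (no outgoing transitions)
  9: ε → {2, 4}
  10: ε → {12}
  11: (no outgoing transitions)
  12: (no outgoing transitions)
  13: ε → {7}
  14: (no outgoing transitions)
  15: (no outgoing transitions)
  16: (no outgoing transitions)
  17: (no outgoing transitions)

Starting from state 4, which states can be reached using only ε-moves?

Start with {4}.
From 4 via ε: add 3.
From 3 via ε: add 2.
From 2 via ε: add 7, 10, 14.
From 7 via ε: add 5.
From 10 via ε: add 12.
No new states can be added; the closed set is {2, 3, 4, 5, 7, 10, 12, 14}.

{2, 3, 4, 5, 7, 10, 12, 14}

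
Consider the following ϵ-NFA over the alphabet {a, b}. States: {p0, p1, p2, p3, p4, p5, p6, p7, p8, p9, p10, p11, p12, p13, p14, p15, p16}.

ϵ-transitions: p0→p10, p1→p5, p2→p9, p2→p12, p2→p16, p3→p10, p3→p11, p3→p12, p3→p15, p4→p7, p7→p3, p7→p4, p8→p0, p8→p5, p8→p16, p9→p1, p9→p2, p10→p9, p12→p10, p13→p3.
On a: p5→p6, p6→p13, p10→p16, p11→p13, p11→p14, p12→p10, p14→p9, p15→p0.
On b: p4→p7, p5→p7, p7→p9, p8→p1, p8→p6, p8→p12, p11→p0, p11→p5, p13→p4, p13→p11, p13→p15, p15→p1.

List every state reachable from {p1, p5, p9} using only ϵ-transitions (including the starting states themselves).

{p1, p2, p5, p9, p10, p12, p16}

Start with {p1, p5, p9}.
From p9 via ϵ: add p2.
From p2 via ϵ: add p12, p16.
From p12 via ϵ: add p10.
No new states can be added; the closed set is {p1, p2, p5, p9, p10, p12, p16}.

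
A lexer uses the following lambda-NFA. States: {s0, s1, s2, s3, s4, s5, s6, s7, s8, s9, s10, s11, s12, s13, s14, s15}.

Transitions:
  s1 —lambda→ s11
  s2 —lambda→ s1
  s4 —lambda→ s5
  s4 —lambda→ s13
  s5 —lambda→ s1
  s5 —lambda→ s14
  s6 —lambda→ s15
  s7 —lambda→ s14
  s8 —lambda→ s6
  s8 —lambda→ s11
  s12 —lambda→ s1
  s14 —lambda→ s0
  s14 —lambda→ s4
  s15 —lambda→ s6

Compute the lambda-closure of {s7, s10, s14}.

{s0, s1, s4, s5, s7, s10, s11, s13, s14}

Start with {s7, s10, s14}.
From s14 via lambda: add s0, s4.
From s4 via lambda: add s5, s13.
From s5 via lambda: add s1.
From s1 via lambda: add s11.
No new states can be added; the closed set is {s0, s1, s4, s5, s7, s10, s11, s13, s14}.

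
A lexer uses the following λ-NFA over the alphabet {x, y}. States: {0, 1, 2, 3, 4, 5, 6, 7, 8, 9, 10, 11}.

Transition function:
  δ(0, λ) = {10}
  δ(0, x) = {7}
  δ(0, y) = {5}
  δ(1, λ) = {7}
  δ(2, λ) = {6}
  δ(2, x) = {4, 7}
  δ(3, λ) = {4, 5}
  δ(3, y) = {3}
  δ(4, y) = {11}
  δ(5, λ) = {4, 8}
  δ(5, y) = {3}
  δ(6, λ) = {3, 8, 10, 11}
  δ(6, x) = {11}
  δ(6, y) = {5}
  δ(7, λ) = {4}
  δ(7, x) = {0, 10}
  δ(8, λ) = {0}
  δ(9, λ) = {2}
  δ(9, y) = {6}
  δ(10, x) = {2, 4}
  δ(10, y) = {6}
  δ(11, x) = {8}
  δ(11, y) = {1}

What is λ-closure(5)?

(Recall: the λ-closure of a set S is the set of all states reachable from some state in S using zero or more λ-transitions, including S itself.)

{0, 4, 5, 8, 10}

Start with {5}.
From 5 via λ: add 4, 8.
From 8 via λ: add 0.
From 0 via λ: add 10.
No new states can be added; the closed set is {0, 4, 5, 8, 10}.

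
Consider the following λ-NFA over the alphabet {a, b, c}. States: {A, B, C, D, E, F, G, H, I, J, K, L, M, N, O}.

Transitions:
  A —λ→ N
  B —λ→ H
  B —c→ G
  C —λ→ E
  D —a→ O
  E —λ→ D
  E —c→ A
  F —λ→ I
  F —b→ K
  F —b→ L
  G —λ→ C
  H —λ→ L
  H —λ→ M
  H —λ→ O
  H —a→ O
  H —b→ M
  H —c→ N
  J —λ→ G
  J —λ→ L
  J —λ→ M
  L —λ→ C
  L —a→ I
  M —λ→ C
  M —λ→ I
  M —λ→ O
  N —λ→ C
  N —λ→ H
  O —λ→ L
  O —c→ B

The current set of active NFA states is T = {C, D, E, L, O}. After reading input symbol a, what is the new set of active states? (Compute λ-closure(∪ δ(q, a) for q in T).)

{C, D, E, I, L, O}

D on a → {O}.
L on a → {I}.
No a-transition from C, E, O.
Union after reading a: {I, O}.
Now take the λ-closure:
From O via λ: add L.
From L via λ: add C.
From C via λ: add E.
From E via λ: add D.
No new states can be added; the closed set is {C, D, E, I, L, O}.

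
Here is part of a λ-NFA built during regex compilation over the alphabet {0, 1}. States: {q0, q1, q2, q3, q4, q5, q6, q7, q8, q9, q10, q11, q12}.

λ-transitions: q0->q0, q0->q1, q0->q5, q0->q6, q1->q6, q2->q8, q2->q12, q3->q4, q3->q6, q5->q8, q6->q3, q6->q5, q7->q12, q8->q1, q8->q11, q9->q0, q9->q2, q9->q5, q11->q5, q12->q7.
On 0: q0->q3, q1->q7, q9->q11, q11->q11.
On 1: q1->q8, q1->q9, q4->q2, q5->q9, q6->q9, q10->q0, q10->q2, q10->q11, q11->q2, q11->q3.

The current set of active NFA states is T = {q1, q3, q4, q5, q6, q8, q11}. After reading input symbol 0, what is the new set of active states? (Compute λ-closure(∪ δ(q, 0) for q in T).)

{q1, q3, q4, q5, q6, q7, q8, q11, q12}

q1 on 0 → {q7}.
q11 on 0 → {q11}.
No 0-transition from q3, q4, q5, q6, q8.
Union after reading 0: {q7, q11}.
Now take the λ-closure:
From q7 via λ: add q12.
From q11 via λ: add q5.
From q5 via λ: add q8.
From q8 via λ: add q1.
From q1 via λ: add q6.
From q6 via λ: add q3.
From q3 via λ: add q4.
No new states can be added; the closed set is {q1, q3, q4, q5, q6, q7, q8, q11, q12}.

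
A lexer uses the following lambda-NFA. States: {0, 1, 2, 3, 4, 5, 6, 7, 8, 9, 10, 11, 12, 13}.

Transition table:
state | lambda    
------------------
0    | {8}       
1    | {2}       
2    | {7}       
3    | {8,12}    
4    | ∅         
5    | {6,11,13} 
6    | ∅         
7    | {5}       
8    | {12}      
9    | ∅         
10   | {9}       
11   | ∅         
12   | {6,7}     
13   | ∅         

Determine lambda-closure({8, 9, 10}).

{5, 6, 7, 8, 9, 10, 11, 12, 13}

Start with {8, 9, 10}.
From 8 via lambda: add 12.
From 12 via lambda: add 6, 7.
From 7 via lambda: add 5.
From 5 via lambda: add 11, 13.
No new states can be added; the closed set is {5, 6, 7, 8, 9, 10, 11, 12, 13}.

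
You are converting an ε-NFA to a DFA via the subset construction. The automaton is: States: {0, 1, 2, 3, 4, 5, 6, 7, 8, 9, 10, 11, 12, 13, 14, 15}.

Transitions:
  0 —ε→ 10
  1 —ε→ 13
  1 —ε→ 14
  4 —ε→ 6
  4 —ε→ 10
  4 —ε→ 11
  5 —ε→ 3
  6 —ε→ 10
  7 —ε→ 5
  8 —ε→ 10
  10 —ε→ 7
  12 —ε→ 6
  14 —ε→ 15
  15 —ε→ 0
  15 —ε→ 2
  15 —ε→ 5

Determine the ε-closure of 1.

{0, 1, 2, 3, 5, 7, 10, 13, 14, 15}

Start with {1}.
From 1 via ε: add 13, 14.
From 14 via ε: add 15.
From 15 via ε: add 0, 2, 5.
From 0 via ε: add 10.
From 5 via ε: add 3.
From 10 via ε: add 7.
No new states can be added; the closed set is {0, 1, 2, 3, 5, 7, 10, 13, 14, 15}.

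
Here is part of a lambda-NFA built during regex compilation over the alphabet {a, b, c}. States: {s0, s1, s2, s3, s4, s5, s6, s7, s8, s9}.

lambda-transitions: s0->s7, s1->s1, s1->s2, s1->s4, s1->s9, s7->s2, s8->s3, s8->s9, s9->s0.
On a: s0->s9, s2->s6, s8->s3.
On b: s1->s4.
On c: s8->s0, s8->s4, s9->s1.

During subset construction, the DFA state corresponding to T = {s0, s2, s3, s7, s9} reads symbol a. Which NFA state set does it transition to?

s0 on a → {s9}.
s2 on a → {s6}.
No a-transition from s3, s7, s9.
Union after reading a: {s6, s9}.
Now take the lambda-closure:
From s9 via lambda: add s0.
From s0 via lambda: add s7.
From s7 via lambda: add s2.
No new states can be added; the closed set is {s0, s2, s6, s7, s9}.

{s0, s2, s6, s7, s9}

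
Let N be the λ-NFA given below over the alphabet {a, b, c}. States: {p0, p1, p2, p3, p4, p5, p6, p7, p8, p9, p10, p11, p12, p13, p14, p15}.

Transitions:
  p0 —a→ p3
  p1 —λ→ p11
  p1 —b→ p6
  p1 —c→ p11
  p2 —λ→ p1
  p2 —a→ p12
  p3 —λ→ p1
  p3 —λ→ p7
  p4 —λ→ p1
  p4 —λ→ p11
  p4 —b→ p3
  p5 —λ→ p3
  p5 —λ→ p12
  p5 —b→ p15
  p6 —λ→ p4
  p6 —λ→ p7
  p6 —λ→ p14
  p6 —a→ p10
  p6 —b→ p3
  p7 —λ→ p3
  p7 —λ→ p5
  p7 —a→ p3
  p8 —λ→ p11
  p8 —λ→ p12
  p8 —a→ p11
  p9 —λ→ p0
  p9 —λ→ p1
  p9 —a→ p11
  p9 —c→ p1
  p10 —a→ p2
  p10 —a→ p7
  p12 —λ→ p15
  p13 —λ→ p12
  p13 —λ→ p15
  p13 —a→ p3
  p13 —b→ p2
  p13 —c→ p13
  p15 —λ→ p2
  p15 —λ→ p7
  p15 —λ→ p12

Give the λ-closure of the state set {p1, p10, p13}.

Start with {p1, p10, p13}.
From p1 via λ: add p11.
From p13 via λ: add p12, p15.
From p15 via λ: add p2, p7.
From p7 via λ: add p3, p5.
No new states can be added; the closed set is {p1, p2, p3, p5, p7, p10, p11, p12, p13, p15}.

{p1, p2, p3, p5, p7, p10, p11, p12, p13, p15}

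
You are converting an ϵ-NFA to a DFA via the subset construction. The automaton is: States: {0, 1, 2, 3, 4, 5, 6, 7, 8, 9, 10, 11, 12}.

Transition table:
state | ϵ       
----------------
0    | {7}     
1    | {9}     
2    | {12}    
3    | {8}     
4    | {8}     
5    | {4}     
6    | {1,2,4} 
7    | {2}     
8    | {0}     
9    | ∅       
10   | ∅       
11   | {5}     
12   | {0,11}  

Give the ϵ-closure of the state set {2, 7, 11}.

Start with {2, 7, 11}.
From 2 via ϵ: add 12.
From 11 via ϵ: add 5.
From 5 via ϵ: add 4.
From 12 via ϵ: add 0.
From 4 via ϵ: add 8.
No new states can be added; the closed set is {0, 2, 4, 5, 7, 8, 11, 12}.

{0, 2, 4, 5, 7, 8, 11, 12}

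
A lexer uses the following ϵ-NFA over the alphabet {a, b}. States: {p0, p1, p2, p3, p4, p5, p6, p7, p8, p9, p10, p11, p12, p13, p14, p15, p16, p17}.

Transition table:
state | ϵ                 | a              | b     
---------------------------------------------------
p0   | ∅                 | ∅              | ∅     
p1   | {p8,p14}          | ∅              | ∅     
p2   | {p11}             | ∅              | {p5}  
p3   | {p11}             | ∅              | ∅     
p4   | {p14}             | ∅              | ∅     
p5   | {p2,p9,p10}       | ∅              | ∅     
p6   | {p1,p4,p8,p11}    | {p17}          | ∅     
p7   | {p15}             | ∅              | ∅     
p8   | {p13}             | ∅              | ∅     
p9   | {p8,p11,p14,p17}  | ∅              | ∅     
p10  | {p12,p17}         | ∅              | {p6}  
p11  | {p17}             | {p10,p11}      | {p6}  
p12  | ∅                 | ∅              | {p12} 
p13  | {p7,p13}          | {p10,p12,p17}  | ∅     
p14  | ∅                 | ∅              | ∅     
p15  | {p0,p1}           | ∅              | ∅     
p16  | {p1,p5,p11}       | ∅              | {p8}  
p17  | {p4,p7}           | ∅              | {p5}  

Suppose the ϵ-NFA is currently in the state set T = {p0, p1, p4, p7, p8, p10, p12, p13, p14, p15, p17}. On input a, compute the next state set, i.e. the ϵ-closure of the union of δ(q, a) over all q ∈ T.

{p0, p1, p4, p7, p8, p10, p12, p13, p14, p15, p17}

p13 on a → {p10, p12, p17}.
No a-transition from p0, p1, p4, p7, p8, p10, p12, p14, p15, p17.
Union after reading a: {p10, p12, p17}.
Now take the ϵ-closure:
From p17 via ϵ: add p4, p7.
From p4 via ϵ: add p14.
From p7 via ϵ: add p15.
From p15 via ϵ: add p0, p1.
From p1 via ϵ: add p8.
From p8 via ϵ: add p13.
No new states can be added; the closed set is {p0, p1, p4, p7, p8, p10, p12, p13, p14, p15, p17}.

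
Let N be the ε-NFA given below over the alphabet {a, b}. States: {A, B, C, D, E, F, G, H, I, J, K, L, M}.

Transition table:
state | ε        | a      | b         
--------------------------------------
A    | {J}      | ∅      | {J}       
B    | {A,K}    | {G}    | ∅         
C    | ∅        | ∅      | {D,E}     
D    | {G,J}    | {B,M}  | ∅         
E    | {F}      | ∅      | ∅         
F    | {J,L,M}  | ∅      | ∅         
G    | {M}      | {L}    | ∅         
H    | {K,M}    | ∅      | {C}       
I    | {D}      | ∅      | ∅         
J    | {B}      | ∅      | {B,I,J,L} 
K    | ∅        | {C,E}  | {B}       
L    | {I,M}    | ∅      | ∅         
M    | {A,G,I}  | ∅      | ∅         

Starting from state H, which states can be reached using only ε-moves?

Start with {H}.
From H via ε: add K, M.
From M via ε: add A, G, I.
From A via ε: add J.
From I via ε: add D.
From J via ε: add B.
No new states can be added; the closed set is {A, B, D, G, H, I, J, K, M}.

{A, B, D, G, H, I, J, K, M}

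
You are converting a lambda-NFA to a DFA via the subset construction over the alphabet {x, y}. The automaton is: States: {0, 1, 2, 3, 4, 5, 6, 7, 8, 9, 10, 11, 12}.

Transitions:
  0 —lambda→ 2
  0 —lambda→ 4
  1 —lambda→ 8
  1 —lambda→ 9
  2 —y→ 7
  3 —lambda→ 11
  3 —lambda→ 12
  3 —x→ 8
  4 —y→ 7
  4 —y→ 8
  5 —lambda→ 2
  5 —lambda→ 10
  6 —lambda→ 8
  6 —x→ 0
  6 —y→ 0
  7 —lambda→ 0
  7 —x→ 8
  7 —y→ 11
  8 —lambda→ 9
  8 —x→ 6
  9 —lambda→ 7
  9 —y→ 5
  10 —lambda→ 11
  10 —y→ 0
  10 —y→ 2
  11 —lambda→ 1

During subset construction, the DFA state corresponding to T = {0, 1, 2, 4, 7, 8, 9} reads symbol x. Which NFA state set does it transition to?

7 on x → {8}.
8 on x → {6}.
No x-transition from 0, 1, 2, 4, 9.
Union after reading x: {6, 8}.
Now take the lambda-closure:
From 8 via lambda: add 9.
From 9 via lambda: add 7.
From 7 via lambda: add 0.
From 0 via lambda: add 2, 4.
No new states can be added; the closed set is {0, 2, 4, 6, 7, 8, 9}.

{0, 2, 4, 6, 7, 8, 9}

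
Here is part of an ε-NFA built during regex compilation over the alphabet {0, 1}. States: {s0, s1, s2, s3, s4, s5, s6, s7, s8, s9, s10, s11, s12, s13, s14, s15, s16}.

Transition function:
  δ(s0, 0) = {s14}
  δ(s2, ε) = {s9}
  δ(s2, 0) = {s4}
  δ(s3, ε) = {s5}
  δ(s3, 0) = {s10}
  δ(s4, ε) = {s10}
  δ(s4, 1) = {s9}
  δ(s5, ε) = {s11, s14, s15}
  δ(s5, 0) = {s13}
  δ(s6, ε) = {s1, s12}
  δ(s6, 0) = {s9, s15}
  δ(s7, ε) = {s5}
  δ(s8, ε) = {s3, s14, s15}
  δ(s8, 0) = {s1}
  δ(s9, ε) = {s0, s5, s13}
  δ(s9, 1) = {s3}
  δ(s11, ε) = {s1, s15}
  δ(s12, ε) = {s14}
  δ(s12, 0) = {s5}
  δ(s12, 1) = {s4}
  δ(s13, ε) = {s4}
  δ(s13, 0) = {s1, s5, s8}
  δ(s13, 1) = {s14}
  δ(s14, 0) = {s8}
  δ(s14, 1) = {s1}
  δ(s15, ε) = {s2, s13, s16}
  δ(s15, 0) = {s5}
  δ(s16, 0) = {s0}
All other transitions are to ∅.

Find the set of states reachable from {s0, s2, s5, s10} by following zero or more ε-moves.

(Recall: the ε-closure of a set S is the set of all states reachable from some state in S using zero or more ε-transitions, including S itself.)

{s0, s1, s2, s4, s5, s9, s10, s11, s13, s14, s15, s16}

Start with {s0, s2, s5, s10}.
From s2 via ε: add s9.
From s5 via ε: add s11, s14, s15.
From s9 via ε: add s13.
From s11 via ε: add s1.
From s15 via ε: add s16.
From s13 via ε: add s4.
No new states can be added; the closed set is {s0, s1, s2, s4, s5, s9, s10, s11, s13, s14, s15, s16}.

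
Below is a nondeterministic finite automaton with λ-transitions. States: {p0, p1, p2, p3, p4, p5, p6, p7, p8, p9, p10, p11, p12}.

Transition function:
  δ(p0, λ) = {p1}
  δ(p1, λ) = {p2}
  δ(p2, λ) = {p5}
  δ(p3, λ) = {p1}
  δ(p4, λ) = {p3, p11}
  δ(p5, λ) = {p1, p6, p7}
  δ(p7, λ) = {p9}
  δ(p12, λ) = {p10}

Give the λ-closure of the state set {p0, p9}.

Start with {p0, p9}.
From p0 via λ: add p1.
From p1 via λ: add p2.
From p2 via λ: add p5.
From p5 via λ: add p6, p7.
No new states can be added; the closed set is {p0, p1, p2, p5, p6, p7, p9}.

{p0, p1, p2, p5, p6, p7, p9}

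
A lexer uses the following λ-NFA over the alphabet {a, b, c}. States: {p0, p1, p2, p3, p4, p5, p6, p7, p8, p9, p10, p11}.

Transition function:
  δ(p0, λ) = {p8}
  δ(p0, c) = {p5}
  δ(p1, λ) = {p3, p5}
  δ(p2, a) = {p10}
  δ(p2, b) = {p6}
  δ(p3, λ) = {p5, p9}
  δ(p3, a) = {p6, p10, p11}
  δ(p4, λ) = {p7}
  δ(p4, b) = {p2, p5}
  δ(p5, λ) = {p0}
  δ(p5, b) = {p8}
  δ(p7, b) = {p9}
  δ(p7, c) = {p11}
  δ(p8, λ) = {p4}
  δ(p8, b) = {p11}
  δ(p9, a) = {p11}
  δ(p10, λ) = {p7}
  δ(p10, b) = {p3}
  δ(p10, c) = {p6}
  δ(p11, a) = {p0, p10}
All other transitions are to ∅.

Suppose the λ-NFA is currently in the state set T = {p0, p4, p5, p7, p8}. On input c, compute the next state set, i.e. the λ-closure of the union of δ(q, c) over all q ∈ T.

{p0, p4, p5, p7, p8, p11}

p0 on c → {p5}.
p7 on c → {p11}.
No c-transition from p4, p5, p8.
Union after reading c: {p5, p11}.
Now take the λ-closure:
From p5 via λ: add p0.
From p0 via λ: add p8.
From p8 via λ: add p4.
From p4 via λ: add p7.
No new states can be added; the closed set is {p0, p4, p5, p7, p8, p11}.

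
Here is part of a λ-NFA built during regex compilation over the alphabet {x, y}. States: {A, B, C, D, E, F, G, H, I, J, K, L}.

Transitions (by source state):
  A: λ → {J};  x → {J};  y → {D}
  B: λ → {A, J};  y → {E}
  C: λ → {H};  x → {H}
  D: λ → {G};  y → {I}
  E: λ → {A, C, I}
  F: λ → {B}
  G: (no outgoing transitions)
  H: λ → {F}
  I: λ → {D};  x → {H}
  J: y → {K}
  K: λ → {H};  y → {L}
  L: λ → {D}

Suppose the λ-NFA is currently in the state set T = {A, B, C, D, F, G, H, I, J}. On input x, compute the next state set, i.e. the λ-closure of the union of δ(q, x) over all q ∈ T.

{A, B, F, H, J}

A on x → {J}.
C on x → {H}.
I on x → {H}.
No x-transition from B, D, F, G, H, J.
Union after reading x: {H, J}.
Now take the λ-closure:
From H via λ: add F.
From F via λ: add B.
From B via λ: add A.
No new states can be added; the closed set is {A, B, F, H, J}.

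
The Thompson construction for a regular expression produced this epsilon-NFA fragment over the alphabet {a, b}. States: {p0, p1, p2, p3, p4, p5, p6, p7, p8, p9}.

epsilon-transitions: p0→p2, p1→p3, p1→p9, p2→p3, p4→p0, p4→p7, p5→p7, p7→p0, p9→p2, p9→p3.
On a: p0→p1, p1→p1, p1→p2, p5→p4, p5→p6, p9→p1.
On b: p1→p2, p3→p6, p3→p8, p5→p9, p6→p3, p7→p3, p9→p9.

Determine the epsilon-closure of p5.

{p0, p2, p3, p5, p7}

Start with {p5}.
From p5 via epsilon: add p7.
From p7 via epsilon: add p0.
From p0 via epsilon: add p2.
From p2 via epsilon: add p3.
No new states can be added; the closed set is {p0, p2, p3, p5, p7}.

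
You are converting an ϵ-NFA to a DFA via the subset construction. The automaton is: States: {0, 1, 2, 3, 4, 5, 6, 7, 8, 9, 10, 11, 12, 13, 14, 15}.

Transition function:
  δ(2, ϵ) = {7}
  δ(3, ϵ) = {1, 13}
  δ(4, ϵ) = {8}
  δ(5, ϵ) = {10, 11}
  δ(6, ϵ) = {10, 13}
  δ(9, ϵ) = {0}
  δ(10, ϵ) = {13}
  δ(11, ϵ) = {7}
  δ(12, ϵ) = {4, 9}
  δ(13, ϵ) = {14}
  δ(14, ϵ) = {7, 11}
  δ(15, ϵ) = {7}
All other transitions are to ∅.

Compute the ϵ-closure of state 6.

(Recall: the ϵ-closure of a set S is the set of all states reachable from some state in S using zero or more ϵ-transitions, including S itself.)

{6, 7, 10, 11, 13, 14}

Start with {6}.
From 6 via ϵ: add 10, 13.
From 13 via ϵ: add 14.
From 14 via ϵ: add 7, 11.
No new states can be added; the closed set is {6, 7, 10, 11, 13, 14}.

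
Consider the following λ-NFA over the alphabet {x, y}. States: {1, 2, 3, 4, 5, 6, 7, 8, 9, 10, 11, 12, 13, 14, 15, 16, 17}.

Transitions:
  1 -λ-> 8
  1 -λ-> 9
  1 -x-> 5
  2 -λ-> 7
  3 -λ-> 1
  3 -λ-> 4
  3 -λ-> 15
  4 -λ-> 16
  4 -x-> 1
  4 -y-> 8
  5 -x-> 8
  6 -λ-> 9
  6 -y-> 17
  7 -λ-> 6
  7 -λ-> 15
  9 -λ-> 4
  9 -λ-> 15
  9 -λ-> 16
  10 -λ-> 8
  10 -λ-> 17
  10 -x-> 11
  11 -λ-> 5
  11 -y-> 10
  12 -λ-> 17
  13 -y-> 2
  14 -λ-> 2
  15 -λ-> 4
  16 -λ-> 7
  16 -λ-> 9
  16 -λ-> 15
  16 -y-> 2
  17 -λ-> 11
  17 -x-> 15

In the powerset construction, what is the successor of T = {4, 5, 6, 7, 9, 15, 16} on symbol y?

4 on y → {8}.
6 on y → {17}.
16 on y → {2}.
No y-transition from 5, 7, 9, 15.
Union after reading y: {2, 8, 17}.
Now take the λ-closure:
From 2 via λ: add 7.
From 17 via λ: add 11.
From 7 via λ: add 6, 15.
From 11 via λ: add 5.
From 6 via λ: add 9.
From 15 via λ: add 4.
From 4 via λ: add 16.
No new states can be added; the closed set is {2, 4, 5, 6, 7, 8, 9, 11, 15, 16, 17}.

{2, 4, 5, 6, 7, 8, 9, 11, 15, 16, 17}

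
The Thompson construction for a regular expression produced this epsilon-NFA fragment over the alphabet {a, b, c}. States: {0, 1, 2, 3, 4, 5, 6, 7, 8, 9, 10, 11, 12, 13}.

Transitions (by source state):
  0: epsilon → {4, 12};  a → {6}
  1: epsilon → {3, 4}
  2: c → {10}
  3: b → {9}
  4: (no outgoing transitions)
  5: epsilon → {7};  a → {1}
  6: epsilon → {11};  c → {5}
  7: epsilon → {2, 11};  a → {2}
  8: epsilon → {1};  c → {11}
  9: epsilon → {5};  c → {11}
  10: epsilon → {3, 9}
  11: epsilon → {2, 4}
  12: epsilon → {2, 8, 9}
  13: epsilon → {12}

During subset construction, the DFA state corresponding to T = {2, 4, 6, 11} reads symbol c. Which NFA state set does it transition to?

{2, 3, 4, 5, 7, 9, 10, 11}

2 on c → {10}.
6 on c → {5}.
No c-transition from 4, 11.
Union after reading c: {5, 10}.
Now take the epsilon-closure:
From 5 via epsilon: add 7.
From 10 via epsilon: add 3, 9.
From 7 via epsilon: add 2, 11.
From 11 via epsilon: add 4.
No new states can be added; the closed set is {2, 3, 4, 5, 7, 9, 10, 11}.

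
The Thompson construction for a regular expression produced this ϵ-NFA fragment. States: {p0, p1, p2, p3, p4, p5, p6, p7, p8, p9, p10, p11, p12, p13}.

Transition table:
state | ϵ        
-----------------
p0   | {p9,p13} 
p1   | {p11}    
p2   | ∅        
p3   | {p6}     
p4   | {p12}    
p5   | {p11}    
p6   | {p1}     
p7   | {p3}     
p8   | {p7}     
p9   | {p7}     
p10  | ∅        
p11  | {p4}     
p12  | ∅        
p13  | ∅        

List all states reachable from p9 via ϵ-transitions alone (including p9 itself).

{p1, p3, p4, p6, p7, p9, p11, p12}

Start with {p9}.
From p9 via ϵ: add p7.
From p7 via ϵ: add p3.
From p3 via ϵ: add p6.
From p6 via ϵ: add p1.
From p1 via ϵ: add p11.
From p11 via ϵ: add p4.
From p4 via ϵ: add p12.
No new states can be added; the closed set is {p1, p3, p4, p6, p7, p9, p11, p12}.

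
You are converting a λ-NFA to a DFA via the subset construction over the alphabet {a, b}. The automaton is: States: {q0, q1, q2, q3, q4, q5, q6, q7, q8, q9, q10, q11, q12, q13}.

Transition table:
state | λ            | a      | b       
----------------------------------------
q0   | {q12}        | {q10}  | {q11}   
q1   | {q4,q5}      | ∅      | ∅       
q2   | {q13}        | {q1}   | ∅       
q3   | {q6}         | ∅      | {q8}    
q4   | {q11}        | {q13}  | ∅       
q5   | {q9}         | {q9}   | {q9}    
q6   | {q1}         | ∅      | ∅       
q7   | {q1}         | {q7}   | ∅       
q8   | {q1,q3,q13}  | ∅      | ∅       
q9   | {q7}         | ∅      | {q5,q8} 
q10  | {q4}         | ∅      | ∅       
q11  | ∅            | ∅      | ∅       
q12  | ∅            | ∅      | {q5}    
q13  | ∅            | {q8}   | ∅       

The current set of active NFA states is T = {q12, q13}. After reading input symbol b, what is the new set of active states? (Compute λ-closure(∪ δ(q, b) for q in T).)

{q1, q4, q5, q7, q9, q11}

q12 on b → {q5}.
No b-transition from q13.
Union after reading b: {q5}.
Now take the λ-closure:
From q5 via λ: add q9.
From q9 via λ: add q7.
From q7 via λ: add q1.
From q1 via λ: add q4.
From q4 via λ: add q11.
No new states can be added; the closed set is {q1, q4, q5, q7, q9, q11}.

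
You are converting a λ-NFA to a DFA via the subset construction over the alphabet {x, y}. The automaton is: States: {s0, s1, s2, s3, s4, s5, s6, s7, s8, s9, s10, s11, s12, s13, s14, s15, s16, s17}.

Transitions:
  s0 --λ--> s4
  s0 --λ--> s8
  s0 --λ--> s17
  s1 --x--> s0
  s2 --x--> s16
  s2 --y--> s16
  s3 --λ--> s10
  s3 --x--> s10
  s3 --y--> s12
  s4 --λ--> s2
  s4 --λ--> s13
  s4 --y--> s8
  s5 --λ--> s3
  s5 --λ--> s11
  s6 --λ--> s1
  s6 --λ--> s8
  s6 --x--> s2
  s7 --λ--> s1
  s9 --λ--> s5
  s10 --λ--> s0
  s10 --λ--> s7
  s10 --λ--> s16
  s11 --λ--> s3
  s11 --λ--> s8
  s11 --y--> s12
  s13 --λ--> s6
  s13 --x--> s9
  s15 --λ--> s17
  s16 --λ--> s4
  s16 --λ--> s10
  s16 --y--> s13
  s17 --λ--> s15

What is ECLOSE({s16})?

Start with {s16}.
From s16 via λ: add s4, s10.
From s4 via λ: add s2, s13.
From s10 via λ: add s0, s7.
From s0 via λ: add s8, s17.
From s7 via λ: add s1.
From s13 via λ: add s6.
From s17 via λ: add s15.
No new states can be added; the closed set is {s0, s1, s2, s4, s6, s7, s8, s10, s13, s15, s16, s17}.

{s0, s1, s2, s4, s6, s7, s8, s10, s13, s15, s16, s17}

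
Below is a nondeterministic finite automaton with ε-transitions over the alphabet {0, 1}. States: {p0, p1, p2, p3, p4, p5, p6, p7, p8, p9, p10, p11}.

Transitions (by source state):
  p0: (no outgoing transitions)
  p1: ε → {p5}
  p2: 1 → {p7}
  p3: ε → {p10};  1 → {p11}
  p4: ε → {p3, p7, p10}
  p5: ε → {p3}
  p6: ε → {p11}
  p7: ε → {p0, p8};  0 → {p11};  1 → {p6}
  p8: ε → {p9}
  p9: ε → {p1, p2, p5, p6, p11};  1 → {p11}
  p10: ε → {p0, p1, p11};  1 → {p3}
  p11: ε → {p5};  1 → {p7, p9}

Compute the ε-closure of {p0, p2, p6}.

{p0, p1, p2, p3, p5, p6, p10, p11}

Start with {p0, p2, p6}.
From p6 via ε: add p11.
From p11 via ε: add p5.
From p5 via ε: add p3.
From p3 via ε: add p10.
From p10 via ε: add p1.
No new states can be added; the closed set is {p0, p1, p2, p3, p5, p6, p10, p11}.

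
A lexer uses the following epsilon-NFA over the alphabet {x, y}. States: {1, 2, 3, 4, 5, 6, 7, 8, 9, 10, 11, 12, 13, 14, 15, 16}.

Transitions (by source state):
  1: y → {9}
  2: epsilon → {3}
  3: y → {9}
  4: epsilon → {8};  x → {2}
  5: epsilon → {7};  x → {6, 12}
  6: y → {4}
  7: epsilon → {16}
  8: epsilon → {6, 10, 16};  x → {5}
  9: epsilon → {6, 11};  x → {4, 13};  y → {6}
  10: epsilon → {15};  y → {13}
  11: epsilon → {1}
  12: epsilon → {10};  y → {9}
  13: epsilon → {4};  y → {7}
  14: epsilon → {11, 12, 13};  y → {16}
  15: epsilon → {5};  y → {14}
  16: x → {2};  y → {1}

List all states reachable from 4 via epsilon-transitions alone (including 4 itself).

Start with {4}.
From 4 via epsilon: add 8.
From 8 via epsilon: add 6, 10, 16.
From 10 via epsilon: add 15.
From 15 via epsilon: add 5.
From 5 via epsilon: add 7.
No new states can be added; the closed set is {4, 5, 6, 7, 8, 10, 15, 16}.

{4, 5, 6, 7, 8, 10, 15, 16}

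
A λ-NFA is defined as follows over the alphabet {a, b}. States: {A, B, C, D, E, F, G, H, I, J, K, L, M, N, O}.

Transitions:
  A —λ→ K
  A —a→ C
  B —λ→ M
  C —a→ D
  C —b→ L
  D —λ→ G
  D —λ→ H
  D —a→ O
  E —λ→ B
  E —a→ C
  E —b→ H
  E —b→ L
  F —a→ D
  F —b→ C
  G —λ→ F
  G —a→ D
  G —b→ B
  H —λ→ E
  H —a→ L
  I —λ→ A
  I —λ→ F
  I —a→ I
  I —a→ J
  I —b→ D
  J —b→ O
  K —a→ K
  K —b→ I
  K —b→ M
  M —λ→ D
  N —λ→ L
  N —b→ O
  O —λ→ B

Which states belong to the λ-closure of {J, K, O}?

Start with {J, K, O}.
From O via λ: add B.
From B via λ: add M.
From M via λ: add D.
From D via λ: add G, H.
From G via λ: add F.
From H via λ: add E.
No new states can be added; the closed set is {B, D, E, F, G, H, J, K, M, O}.

{B, D, E, F, G, H, J, K, M, O}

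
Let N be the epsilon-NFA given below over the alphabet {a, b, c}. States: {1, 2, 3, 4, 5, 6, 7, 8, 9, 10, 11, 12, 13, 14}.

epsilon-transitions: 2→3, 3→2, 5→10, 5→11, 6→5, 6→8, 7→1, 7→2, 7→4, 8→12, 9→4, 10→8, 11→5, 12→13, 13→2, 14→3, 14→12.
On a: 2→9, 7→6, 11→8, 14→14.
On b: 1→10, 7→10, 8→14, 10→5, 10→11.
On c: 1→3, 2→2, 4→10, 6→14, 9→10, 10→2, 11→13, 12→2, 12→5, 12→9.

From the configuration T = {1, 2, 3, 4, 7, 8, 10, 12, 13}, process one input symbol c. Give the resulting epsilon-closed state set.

{2, 3, 4, 5, 8, 9, 10, 11, 12, 13}

1 on c → {3}.
2 on c → {2}.
4 on c → {10}.
10 on c → {2}.
12 on c → {2, 5, 9}.
No c-transition from 3, 7, 8, 13.
Union after reading c: {2, 3, 5, 9, 10}.
Now take the epsilon-closure:
From 5 via epsilon: add 11.
From 9 via epsilon: add 4.
From 10 via epsilon: add 8.
From 8 via epsilon: add 12.
From 12 via epsilon: add 13.
No new states can be added; the closed set is {2, 3, 4, 5, 8, 9, 10, 11, 12, 13}.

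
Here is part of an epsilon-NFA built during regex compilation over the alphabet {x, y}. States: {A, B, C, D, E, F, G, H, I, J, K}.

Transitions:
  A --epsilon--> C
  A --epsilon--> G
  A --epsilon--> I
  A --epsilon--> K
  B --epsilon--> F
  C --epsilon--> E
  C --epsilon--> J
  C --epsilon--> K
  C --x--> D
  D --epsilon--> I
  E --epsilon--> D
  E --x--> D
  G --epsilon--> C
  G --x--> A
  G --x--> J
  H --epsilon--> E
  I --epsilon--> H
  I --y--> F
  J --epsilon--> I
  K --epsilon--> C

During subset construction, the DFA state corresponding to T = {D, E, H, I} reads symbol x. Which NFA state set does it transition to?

E on x → {D}.
No x-transition from D, H, I.
Union after reading x: {D}.
Now take the epsilon-closure:
From D via epsilon: add I.
From I via epsilon: add H.
From H via epsilon: add E.
No new states can be added; the closed set is {D, E, H, I}.

{D, E, H, I}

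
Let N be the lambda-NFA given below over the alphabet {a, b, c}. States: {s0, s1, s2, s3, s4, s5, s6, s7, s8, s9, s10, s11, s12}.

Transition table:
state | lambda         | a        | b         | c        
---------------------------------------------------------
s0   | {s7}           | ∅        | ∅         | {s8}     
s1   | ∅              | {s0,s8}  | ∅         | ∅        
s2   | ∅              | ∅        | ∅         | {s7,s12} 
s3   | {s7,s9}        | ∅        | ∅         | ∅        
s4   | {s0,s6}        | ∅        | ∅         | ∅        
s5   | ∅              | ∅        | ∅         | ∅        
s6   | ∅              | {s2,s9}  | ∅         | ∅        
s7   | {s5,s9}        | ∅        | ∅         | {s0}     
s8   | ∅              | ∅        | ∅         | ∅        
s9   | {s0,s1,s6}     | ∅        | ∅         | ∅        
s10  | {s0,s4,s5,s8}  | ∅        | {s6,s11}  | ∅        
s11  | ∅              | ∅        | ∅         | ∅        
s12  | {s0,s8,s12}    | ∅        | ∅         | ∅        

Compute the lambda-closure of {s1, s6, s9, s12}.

{s0, s1, s5, s6, s7, s8, s9, s12}

Start with {s1, s6, s9, s12}.
From s9 via lambda: add s0.
From s12 via lambda: add s8.
From s0 via lambda: add s7.
From s7 via lambda: add s5.
No new states can be added; the closed set is {s0, s1, s5, s6, s7, s8, s9, s12}.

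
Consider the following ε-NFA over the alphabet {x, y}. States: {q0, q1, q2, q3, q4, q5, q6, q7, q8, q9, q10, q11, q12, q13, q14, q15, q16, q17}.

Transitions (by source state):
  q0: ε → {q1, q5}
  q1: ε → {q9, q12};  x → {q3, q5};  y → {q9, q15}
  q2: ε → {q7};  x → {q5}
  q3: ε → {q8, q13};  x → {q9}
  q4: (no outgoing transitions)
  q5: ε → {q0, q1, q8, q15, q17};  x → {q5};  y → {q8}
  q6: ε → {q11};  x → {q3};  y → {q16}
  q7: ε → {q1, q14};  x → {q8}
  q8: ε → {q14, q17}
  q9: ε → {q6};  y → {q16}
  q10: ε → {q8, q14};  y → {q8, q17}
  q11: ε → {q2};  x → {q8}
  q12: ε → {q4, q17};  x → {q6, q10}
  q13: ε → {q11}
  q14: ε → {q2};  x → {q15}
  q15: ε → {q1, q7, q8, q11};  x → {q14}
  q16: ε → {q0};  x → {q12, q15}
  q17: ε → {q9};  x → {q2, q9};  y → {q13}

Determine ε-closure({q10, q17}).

Start with {q10, q17}.
From q10 via ε: add q8, q14.
From q17 via ε: add q9.
From q9 via ε: add q6.
From q14 via ε: add q2.
From q2 via ε: add q7.
From q6 via ε: add q11.
From q7 via ε: add q1.
From q1 via ε: add q12.
From q12 via ε: add q4.
No new states can be added; the closed set is {q1, q2, q4, q6, q7, q8, q9, q10, q11, q12, q14, q17}.

{q1, q2, q4, q6, q7, q8, q9, q10, q11, q12, q14, q17}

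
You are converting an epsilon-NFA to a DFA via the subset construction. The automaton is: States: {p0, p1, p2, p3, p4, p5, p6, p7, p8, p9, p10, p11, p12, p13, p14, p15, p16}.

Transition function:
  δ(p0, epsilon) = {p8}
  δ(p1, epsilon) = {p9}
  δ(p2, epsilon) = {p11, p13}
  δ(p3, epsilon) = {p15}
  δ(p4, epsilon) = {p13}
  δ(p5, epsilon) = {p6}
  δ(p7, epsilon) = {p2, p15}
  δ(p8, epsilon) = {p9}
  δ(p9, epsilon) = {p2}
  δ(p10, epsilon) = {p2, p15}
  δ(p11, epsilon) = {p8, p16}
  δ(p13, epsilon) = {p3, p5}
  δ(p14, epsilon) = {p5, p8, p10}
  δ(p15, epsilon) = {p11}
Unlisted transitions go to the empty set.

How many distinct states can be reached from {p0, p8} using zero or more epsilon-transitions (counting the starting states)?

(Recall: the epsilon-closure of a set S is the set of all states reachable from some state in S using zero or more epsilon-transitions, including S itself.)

11

Start with {p0, p8}.
From p8 via epsilon: add p9.
From p9 via epsilon: add p2.
From p2 via epsilon: add p11, p13.
From p11 via epsilon: add p16.
From p13 via epsilon: add p3, p5.
From p3 via epsilon: add p15.
From p5 via epsilon: add p6.
epsilon-closure = {p0, p2, p3, p5, p6, p8, p9, p11, p13, p15, p16}, which has 11 states.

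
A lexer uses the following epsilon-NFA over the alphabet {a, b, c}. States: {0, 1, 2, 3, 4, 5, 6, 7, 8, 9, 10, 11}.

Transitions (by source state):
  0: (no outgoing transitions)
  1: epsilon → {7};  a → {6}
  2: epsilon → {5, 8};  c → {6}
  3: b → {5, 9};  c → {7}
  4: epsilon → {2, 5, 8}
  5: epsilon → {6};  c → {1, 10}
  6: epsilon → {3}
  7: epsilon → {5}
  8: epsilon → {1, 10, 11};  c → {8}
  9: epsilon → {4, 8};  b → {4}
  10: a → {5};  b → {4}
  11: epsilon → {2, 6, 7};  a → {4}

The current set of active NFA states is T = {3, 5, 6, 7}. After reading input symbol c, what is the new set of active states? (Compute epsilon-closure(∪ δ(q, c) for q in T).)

{1, 3, 5, 6, 7, 10}

3 on c → {7}.
5 on c → {1, 10}.
No c-transition from 6, 7.
Union after reading c: {1, 7, 10}.
Now take the epsilon-closure:
From 7 via epsilon: add 5.
From 5 via epsilon: add 6.
From 6 via epsilon: add 3.
No new states can be added; the closed set is {1, 3, 5, 6, 7, 10}.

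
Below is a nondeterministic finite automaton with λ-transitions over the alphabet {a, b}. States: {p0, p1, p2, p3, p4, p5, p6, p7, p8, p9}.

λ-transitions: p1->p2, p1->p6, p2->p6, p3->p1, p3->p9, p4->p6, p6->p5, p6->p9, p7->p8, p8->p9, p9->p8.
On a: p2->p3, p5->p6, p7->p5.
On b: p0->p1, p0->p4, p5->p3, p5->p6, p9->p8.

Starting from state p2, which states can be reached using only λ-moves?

Start with {p2}.
From p2 via λ: add p6.
From p6 via λ: add p5, p9.
From p9 via λ: add p8.
No new states can be added; the closed set is {p2, p5, p6, p8, p9}.

{p2, p5, p6, p8, p9}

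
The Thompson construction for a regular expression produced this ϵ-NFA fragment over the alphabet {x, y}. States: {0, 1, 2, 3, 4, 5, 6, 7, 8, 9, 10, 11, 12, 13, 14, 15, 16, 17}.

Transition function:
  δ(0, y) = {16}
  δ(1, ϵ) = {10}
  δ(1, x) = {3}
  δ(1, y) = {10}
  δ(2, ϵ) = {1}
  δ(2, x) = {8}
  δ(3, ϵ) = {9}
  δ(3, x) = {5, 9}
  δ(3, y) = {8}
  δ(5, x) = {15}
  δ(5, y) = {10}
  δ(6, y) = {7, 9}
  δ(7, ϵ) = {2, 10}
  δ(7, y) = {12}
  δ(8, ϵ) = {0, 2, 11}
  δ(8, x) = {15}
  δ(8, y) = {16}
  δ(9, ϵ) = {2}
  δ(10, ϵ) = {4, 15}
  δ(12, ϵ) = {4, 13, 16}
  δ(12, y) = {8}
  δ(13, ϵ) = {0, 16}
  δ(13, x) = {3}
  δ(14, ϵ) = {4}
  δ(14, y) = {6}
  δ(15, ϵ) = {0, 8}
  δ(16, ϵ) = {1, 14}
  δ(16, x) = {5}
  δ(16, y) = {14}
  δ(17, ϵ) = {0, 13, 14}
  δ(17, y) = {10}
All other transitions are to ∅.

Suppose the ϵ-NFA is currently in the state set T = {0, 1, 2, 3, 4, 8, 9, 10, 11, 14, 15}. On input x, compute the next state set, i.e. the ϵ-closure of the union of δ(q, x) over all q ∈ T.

{0, 1, 2, 3, 4, 5, 8, 9, 10, 11, 15}

1 on x → {3}.
2 on x → {8}.
3 on x → {5, 9}.
8 on x → {15}.
No x-transition from 0, 4, 9, 10, 11, 14, 15.
Union after reading x: {3, 5, 8, 9, 15}.
Now take the ϵ-closure:
From 8 via ϵ: add 0, 2, 11.
From 2 via ϵ: add 1.
From 1 via ϵ: add 10.
From 10 via ϵ: add 4.
No new states can be added; the closed set is {0, 1, 2, 3, 4, 5, 8, 9, 10, 11, 15}.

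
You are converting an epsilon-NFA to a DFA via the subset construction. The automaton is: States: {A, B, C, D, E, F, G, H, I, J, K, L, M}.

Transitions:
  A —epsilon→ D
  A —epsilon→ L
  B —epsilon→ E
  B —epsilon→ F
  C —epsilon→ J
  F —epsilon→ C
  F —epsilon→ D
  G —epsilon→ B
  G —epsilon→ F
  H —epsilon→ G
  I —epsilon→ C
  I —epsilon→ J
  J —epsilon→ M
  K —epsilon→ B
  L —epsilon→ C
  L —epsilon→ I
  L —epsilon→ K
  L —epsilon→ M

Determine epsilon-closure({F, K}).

Start with {F, K}.
From F via epsilon: add C, D.
From K via epsilon: add B.
From B via epsilon: add E.
From C via epsilon: add J.
From J via epsilon: add M.
No new states can be added; the closed set is {B, C, D, E, F, J, K, M}.

{B, C, D, E, F, J, K, M}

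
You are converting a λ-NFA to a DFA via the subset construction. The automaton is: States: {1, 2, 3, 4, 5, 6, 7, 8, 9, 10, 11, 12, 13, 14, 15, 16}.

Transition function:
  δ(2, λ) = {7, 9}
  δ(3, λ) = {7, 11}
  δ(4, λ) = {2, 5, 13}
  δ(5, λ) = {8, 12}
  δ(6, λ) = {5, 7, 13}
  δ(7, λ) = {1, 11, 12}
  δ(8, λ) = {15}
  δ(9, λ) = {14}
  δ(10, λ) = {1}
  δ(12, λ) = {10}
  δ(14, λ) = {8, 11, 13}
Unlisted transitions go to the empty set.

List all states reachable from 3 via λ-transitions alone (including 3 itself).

{1, 3, 7, 10, 11, 12}

Start with {3}.
From 3 via λ: add 7, 11.
From 7 via λ: add 1, 12.
From 12 via λ: add 10.
No new states can be added; the closed set is {1, 3, 7, 10, 11, 12}.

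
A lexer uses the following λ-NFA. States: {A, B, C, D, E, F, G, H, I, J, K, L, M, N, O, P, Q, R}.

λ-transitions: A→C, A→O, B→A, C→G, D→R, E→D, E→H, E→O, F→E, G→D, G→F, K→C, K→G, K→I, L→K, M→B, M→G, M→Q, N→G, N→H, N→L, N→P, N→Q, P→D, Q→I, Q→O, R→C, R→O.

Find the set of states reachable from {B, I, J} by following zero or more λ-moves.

Start with {B, I, J}.
From B via λ: add A.
From A via λ: add C, O.
From C via λ: add G.
From G via λ: add D, F.
From D via λ: add R.
From F via λ: add E.
From E via λ: add H.
No new states can be added; the closed set is {A, B, C, D, E, F, G, H, I, J, O, R}.

{A, B, C, D, E, F, G, H, I, J, O, R}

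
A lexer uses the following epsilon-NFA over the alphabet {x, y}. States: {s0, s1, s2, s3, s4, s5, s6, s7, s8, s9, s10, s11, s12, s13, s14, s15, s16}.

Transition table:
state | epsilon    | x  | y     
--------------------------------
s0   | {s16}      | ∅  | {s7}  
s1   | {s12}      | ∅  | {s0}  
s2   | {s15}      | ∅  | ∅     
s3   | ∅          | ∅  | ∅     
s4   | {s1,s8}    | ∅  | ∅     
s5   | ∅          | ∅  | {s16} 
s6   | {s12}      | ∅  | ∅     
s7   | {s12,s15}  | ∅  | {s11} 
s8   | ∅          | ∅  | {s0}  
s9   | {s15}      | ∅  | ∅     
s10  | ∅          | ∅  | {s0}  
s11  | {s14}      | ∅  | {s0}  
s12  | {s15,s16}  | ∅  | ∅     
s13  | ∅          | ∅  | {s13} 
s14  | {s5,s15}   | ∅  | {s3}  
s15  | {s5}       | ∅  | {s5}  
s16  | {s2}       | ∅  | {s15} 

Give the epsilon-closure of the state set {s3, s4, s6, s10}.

Start with {s3, s4, s6, s10}.
From s4 via epsilon: add s1, s8.
From s6 via epsilon: add s12.
From s12 via epsilon: add s15, s16.
From s15 via epsilon: add s5.
From s16 via epsilon: add s2.
No new states can be added; the closed set is {s1, s2, s3, s4, s5, s6, s8, s10, s12, s15, s16}.

{s1, s2, s3, s4, s5, s6, s8, s10, s12, s15, s16}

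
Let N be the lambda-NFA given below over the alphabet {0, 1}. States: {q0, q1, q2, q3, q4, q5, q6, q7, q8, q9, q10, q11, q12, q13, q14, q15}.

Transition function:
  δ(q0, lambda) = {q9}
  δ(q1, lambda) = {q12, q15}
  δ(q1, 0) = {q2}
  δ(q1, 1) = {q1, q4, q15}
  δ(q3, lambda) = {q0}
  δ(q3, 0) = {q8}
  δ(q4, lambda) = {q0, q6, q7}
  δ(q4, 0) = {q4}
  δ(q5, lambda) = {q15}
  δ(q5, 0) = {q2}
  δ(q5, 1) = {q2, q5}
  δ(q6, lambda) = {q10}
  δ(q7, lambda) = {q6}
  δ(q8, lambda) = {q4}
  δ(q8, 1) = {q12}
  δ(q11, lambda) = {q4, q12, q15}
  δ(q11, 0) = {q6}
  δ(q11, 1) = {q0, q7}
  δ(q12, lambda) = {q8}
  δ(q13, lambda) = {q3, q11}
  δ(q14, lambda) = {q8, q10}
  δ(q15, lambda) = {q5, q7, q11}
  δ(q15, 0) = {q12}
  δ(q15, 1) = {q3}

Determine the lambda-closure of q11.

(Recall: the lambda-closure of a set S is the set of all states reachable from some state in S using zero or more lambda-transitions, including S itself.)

{q0, q4, q5, q6, q7, q8, q9, q10, q11, q12, q15}

Start with {q11}.
From q11 via lambda: add q4, q12, q15.
From q4 via lambda: add q0, q6, q7.
From q12 via lambda: add q8.
From q15 via lambda: add q5.
From q0 via lambda: add q9.
From q6 via lambda: add q10.
No new states can be added; the closed set is {q0, q4, q5, q6, q7, q8, q9, q10, q11, q12, q15}.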